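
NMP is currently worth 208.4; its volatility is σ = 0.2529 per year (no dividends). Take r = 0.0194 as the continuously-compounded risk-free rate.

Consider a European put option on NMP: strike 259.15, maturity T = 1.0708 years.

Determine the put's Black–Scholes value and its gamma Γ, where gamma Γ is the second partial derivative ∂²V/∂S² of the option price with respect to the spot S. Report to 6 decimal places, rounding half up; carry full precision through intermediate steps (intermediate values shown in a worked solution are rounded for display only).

σ√T = 0.2529·√1.0708 = 0.261700
d₁ = (ln(S/K) + (r+σ²/2)T) / (σ√T) = (ln(208.4/259.15) + (0.0194+0.2529²/2)·1.0708) / 0.261700 = (-0.217948 + 0.055017) / 0.261700 = -0.622588
d₂ = d₁ − σ√T = -0.622588 − 0.261700 = -0.884287
e^{−rT} = 0.979441
N(−d₁) = 0.733222,  N(−d₂) = 0.811729
Put price V = K·e^{−rT}·N(−d₂) − S·N(−d₁) = 206.034831 − 152.803504 = 53.231328
φ(d₁) = (1/√(2π))·e^{−d₁²/2} = 0.328655
Γ = φ(d₁) / (S·σ·√T) = 0.006026

price = 53.231328
Γ = 0.006026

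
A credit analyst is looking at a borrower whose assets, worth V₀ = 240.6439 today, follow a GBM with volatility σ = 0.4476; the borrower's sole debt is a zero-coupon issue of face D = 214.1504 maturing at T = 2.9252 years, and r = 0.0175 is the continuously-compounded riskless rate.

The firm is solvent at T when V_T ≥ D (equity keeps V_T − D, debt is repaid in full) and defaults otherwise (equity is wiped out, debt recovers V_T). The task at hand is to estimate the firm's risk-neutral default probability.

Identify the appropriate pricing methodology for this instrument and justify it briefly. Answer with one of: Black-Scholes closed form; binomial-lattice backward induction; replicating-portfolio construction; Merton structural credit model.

Key observation: the question is about default risk generated by asset-value dynamics against a debt face of 214.1504 — the structural framework prices exactly that.

framework: Merton structural credit model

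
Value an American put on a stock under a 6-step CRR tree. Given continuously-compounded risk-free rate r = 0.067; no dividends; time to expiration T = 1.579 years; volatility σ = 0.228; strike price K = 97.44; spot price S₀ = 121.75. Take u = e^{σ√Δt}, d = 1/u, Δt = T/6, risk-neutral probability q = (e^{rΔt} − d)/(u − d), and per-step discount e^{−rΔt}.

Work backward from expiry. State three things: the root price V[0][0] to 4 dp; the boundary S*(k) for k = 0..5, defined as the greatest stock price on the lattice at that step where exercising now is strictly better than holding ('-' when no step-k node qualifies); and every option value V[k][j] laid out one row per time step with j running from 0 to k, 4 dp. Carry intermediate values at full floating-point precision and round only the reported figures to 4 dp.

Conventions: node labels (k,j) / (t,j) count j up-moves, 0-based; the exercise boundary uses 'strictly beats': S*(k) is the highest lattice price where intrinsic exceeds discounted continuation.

Δt=0.26317, u=1.12408, d=0.88962, q=0.54666, disc=e^(-rΔt)=0.98252
k=6 terminal: V=max(K-S,0) → 37.0883 21.1825 1.0847 0.0000 0.0000 0.0000 0.0000
k=5: j=0 S=67.8400 intr=29.6000 cont=27.8970 V=29.6000[EX]; j=1 S=85.7194 intr=11.7206 cont=10.0176 V=11.7206[EX]; j=2 S=108.3110 intr=0.0000 cont=0.4831 V=0.4831[hold]; j=3 S=136.8565 intr=0.0000 cont=0.0000 V=0.0000[hold]; j=4 S=172.9254 intr=0.0000 cont=0.0000 V=0.0000[hold]; j=5 S=218.5003 intr=0.0000 cont=0.0000 V=0.0000[hold]  S*(5)=85.7194
k=4: j=0 S=76.2575 intr=21.1825 cont=19.4795 V=21.1825[EX]; j=1 S=96.3553 intr=1.0847 cont=5.4800 V=5.4800[hold]; j=2 S=121.7500 intr=0.0000 cont=0.2152 V=0.2152[hold]; j=3 S=153.8375 intr=0.0000 cont=0.0000 V=0.0000[hold]; j=4 S=194.3817 intr=0.0000 cont=0.0000 V=0.0000[hold]  S*(4)=76.2575
k=3: j=0 S=85.7194 intr=11.7206 cont=12.3783 V=12.3783[hold]; j=1 S=108.3110 intr=0.0000 cont=2.5565 V=2.5565[hold]; j=2 S=136.8565 intr=0.0000 cont=0.0958 V=0.0958[hold]; j=3 S=172.9254 intr=0.0000 cont=0.0000 V=0.0000[hold]  S*(3)=-
k=2: j=0 S=96.3553 intr=1.0847 cont=6.8866 V=6.8866[hold]; j=1 S=121.7500 intr=0.0000 cont=1.1902 V=1.1902[hold]; j=2 S=153.8375 intr=0.0000 cont=0.0427 V=0.0427[hold]  S*(2)=-
k=1: j=0 S=108.3110 intr=0.0000 cont=3.7066 V=3.7066[hold]; j=1 S=136.8565 intr=0.0000 cont=0.5530 V=0.5530[hold]  S*(1)=-
k=0: j=0 S=121.7500 intr=0.0000 cont=1.9480 V=1.9480[hold]  S*(0)=-

price = 1.9480
boundary = - - - - 76.2575 85.7194
tree:
1.9480
3.7066 0.5530
6.8866 1.1902 0.0427
12.3783 2.5565 0.0958 0.0000
21.1825 5.4800 0.2152 0.0000 0.0000
29.6000 11.7206 0.4831 0.0000 0.0000 0.0000
37.0883 21.1825 1.0847 0.0000 0.0000 0.0000 0.0000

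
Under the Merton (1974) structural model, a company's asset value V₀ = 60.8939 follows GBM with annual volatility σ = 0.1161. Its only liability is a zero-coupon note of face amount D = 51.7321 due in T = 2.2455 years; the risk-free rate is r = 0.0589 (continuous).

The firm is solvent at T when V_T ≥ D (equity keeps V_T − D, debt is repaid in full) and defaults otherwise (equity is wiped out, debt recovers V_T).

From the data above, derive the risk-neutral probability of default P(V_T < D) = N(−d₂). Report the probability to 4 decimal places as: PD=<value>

PD=0.0536

Apply the equity-as-call identities (strike 51.7321, horizon 2.2455 years):
d₁ = [ln(V₀/D) + (r + σ²/2)T] / (σ√T)
   = [ln(60.8939/51.7321) + (0.0589 + 0.5·0.1161²)·2.2455] / (0.1161·√2.2455)
   = [0.163055 + 0.147394] / 0.173976 = 1.784434
d₂ = d₁ − σ√T = 1.784434 − 0.173976 = 1.610458
risk-neutral PD = N(−d₂) = N(-1.610458) = 0.053649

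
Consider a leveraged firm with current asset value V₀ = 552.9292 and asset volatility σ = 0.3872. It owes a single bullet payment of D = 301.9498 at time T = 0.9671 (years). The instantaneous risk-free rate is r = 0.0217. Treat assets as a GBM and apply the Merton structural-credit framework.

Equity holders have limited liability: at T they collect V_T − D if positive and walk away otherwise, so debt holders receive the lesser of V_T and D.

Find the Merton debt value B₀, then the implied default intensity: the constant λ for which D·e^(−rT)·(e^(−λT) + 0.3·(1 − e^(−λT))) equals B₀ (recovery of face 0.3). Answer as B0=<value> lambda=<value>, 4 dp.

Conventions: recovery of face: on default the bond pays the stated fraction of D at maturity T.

B0=292.4980 lambda=0.0160

Apply the equity-as-call identities (strike 301.9498, horizon 0.9671 years):
d₁ = [ln(V₀/D) + (r + σ²/2)T] / (σ√T)
   = [ln(552.9292/301.9498) + (0.0217 + 0.5·0.3872²)·0.9671] / (0.3872·√0.9671)
   = [0.604969 + 0.093482] / 0.380777 = 1.834277
d₂ = d₁ − σ√T = 1.834277 − 0.380777 = 1.453499
N(d₁) = 0.966694,  N(d₂) = 0.926957,  e^(−rT) = 0.979233
E₀ = V₀·N(d₁) − D·e^(−rT)·N(d₂)
   = 552.9292·0.966694 − 301.9498·0.979233·0.926957 = 260.431155
B₀ = V₀ − E₀ = 552.9292 − 260.431155 = 292.498045
e^(−λT) = (B₀·e^(rT)/D − 0.3)/(1 − 0.3) = (292.4980·1.021208/301.9498 − 0.3)/0.7 = 0.98463059
λ = −ln(0.98463059)/0.9671 = 0.016016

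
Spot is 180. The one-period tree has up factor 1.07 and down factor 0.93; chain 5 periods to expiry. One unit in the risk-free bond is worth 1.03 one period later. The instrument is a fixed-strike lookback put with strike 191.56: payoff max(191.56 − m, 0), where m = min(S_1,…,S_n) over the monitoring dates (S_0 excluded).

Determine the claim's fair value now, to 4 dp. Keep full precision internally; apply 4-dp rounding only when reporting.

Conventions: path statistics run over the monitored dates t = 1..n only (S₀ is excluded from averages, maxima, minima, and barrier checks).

price = 11.2605

No-arbitrage gives p* = (R−d)/(u−d) = 0.7143: enumerate every path, weight its payoff by its p*-probability, and discount by R^5.
Enumerate all 2^5 = 32 price paths (U = up ×1.07, D = down ×0.93); each path with k up-moves has probability p*^k·(1−p*)^(5−k).
DDDDD: m=125.2239, payoff=66.3361, prob=0.001904
UDDDD: m=144.0748, payoff=47.4852, prob=0.004760
DUDDD: m=144.0748, payoff=47.4852, prob=0.004760
UUDDD: m=165.7635, payoff=25.7965, prob=0.011900
DDUDD: m=144.0748, payoff=47.4852, prob=0.004760
UDUDD: m=165.7635, payoff=25.7965, prob=0.011900
DUUDD: m=165.7635, payoff=25.7965, prob=0.011900
UUUDD: m=190.7171, payoff=0.8429, prob=0.029750
DDDUD: m=144.0748, payoff=47.4852, prob=0.004760
UDDUD: m=165.7635, payoff=25.7965, prob=0.011900
DUDUD: m=165.7635, payoff=25.7965, prob=0.011900
UUDUD: m=190.7171, payoff=0.8429, prob=0.029750
DDUUD: m=155.6820, payoff=35.8780, prob=0.011900
UDUUD: m=179.1180, payoff=12.4420, prob=0.029750
DUUUD: m=167.4000, payoff=24.1600, prob=0.029750
UUUUD: m=192.6000, payoff=0.0000, prob=0.074374
DDDDU: m=134.6494, payoff=56.9106, prob=0.004760
UDDDU: m=154.9192, payoff=36.6408, prob=0.011900
DUDDU: m=154.9192, payoff=36.6408, prob=0.011900
UUDDU: m=178.2403, payoff=13.3197, prob=0.029750
DDUDU: m=154.9192, payoff=36.6408, prob=0.011900
UDUDU: m=178.2403, payoff=13.3197, prob=0.029750
DUUDU: m=167.4000, payoff=24.1600, prob=0.029750
UUUDU: m=192.6000, payoff=0.0000, prob=0.074374
DDDUU: m=144.7843, payoff=46.7757, prob=0.011900
UDDUU: m=166.5797, payoff=24.9803, prob=0.029750
DUDUU: m=166.5797, payoff=24.9803, prob=0.029750
UUDUU: m=191.6563, payoff=0.0000, prob=0.074374
DDUUU: m=155.6820, payoff=35.8780, prob=0.029750
UDUUU: m=179.1180, payoff=12.4420, prob=0.074374
DUUUU: m=167.4000, payoff=24.1600, prob=0.074374
UUUUU: m=192.6000, payoff=0.0000, prob=0.185934
Price = Σ prob·payoff / R^5 = 13.053960 / 1.159274 = 11.2605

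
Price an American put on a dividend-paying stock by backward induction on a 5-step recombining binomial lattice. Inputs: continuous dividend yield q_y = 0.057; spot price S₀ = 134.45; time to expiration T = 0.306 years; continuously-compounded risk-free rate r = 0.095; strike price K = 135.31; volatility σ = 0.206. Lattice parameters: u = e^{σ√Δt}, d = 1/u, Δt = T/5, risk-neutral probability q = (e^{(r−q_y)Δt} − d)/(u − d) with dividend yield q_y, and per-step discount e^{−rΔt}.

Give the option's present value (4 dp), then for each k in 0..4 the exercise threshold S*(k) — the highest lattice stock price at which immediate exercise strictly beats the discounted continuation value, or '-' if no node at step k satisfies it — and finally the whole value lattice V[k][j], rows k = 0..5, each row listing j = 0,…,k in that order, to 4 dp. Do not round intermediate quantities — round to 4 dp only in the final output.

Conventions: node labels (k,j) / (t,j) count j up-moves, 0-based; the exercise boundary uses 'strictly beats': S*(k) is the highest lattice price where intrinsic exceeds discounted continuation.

price = 6.0878
boundary = - - - 115.3888 121.4217
tree:
6.0878
9.4479 2.9303
14.0780 5.1090 0.8712
19.9212 8.6270 1.7888 0.0000
25.6542 13.8883 3.6725 0.0000 0.0000
31.1025 19.9212 7.5401 0.0000 0.0000 0.0000

Δt=0.06120  u=1.05228  d=0.95032  q=0.51010  discount=0.99420
step 5 (expiry): payoffs max(K−S,0) = 31.1025 19.9212 7.5401 0.0000 0.0000 0.0000
step 4: (k=4,j=0): S=109.6558, K−S=25.6542, hold=25.2517 ⇒ V=25.6542 exercise | (k=4,j=1): S=121.4217, K−S=13.8883, hold=13.5268 ⇒ V=13.8883 exercise | (k=4,j=2): S=134.4500, K−S=0.8600, hold=3.6725 ⇒ V=3.6725 continue | (k=4,j=3): S=148.8763, K−S=0.0000, hold=0.0000 ⇒ V=0.0000 continue | (k=4,j=4): S=164.8505, K−S=0.0000, hold=0.0000 ⇒ V=0.0000 continue  boundary S*=121.4217
step 3: (k=3,j=0): S=115.3888, K−S=19.9212, hold=19.5386 ⇒ V=19.9212 exercise | (k=3,j=1): S=127.7699, K−S=7.5401, hold=8.6270 ⇒ V=8.6270 continue | (k=3,j=2): S=141.4794, K−S=0.0000, hold=1.7888 ⇒ V=1.7888 continue | (k=3,j=3): S=156.6599, K−S=0.0000, hold=0.0000 ⇒ V=0.0000 continue  boundary S*=115.3888
step 2: (k=2,j=0): S=121.4217, K−S=13.8883, hold=14.0780 ⇒ V=14.0780 continue | (k=2,j=1): S=134.4500, K−S=0.8600, hold=5.1090 ⇒ V=5.1090 continue | (k=2,j=2): S=148.8763, K−S=0.0000, hold=0.8712 ⇒ V=0.8712 continue  boundary S*=-
step 1: (k=1,j=0): S=127.7699, K−S=7.5401, hold=9.4479 ⇒ V=9.4479 continue | (k=1,j=1): S=141.4794, K−S=0.0000, hold=2.9303 ⇒ V=2.9303 continue  boundary S*=-
step 0: (k=0,j=0): S=134.4500, K−S=0.8600, hold=6.0878 ⇒ V=6.0878 continue  boundary S*=-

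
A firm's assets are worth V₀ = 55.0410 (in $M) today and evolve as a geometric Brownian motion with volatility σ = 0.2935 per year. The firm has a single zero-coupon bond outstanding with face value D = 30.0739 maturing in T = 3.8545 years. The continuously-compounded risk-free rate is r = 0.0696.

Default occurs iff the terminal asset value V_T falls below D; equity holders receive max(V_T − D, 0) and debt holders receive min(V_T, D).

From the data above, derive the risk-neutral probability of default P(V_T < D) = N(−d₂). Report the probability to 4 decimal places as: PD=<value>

Equity is a call on the firm's assets struck at D = 30.0739:
d₁ = [ln(V₀/D) + (r + σ²/2)T] / (σ√T)
   = [ln(55.0410/30.0739) + (0.0696 + 0.5·0.2935²)·3.8545] / (0.2935·√3.8545)
   = [0.604421 + 0.434291] / 0.576225 = 1.802614
d₂ = d₁ − σ√T = 1.802614 − 0.576225 = 1.226389
risk-neutral PD = N(−d₂) = N(-1.226389) = 0.110026

PD=0.1100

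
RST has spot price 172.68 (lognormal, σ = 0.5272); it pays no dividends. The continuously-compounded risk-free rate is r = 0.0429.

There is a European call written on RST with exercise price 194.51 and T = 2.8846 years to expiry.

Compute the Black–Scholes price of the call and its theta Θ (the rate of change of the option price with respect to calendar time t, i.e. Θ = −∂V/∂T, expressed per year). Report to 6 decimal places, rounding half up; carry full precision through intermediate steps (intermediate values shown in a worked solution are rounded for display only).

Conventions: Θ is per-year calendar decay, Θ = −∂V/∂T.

price = 59.949600
Θ = -12.075847

σ√T = 0.5272·√2.8846 = 0.895402
d₁ = (ln(S/K) + (r+σ²/2)T) / (σ√T) = (ln(172.68/194.51) + (0.0429+0.5272²/2)·2.8846) / 0.895402 = (-0.119043 + 0.524622) / 0.895402 = 0.452957
d₂ = d₁ − σ√T = 0.452957 − 0.895402 = -0.442445
e^{−rT} = 0.883601
N(d₁) = 0.674710,  N(d₂) = 0.329083
Call price V = S·N(d₁) − K·e^{−rT}·N(d₂) = 116.508937 − 56.559336 = 59.949600
φ(d₁) = (1/√(2π))·e^{−d₁²/2} = 0.360046
Θ = −S·φ(d₁)·σ/(2√T) − r·K·e^{−rT}·N(d₂) = −9.649452 − 2.426396 = -12.075847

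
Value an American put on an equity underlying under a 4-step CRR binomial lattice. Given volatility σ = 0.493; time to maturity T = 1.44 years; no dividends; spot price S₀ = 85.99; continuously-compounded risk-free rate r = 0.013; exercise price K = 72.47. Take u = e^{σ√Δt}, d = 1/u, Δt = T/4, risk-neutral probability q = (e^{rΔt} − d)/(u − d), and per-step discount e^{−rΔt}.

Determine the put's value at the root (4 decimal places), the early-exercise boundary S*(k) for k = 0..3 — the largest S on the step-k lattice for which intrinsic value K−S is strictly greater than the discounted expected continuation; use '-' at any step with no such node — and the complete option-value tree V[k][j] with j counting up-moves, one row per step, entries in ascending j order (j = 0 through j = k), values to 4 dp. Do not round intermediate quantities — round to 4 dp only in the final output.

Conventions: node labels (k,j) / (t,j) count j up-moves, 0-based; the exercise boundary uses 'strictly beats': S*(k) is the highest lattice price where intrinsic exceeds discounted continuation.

price = 12.3709
boundary = - - - 35.4042
tree:
12.3709
18.5655 4.4389
26.9224 7.8849 0.0000
37.0658 14.0062 0.0000 0.0000
46.1315 24.8796 0.0000 0.0000 0.0000

Δt=0.36000  u=1.34420  d=0.74394  q=0.43440  discount=0.99533
step 4 (expiry): payoffs max(K−S,0) = 46.1315 24.8796 0.0000 0.0000 0.0000
step 3: (k=3,j=0): S=35.4042, K−S=37.0658, hold=36.7274 ⇒ V=37.0658 exercise | (k=3,j=1): S=63.9711, K−S=8.4989, hold=14.0062 ⇒ V=14.0062 continue | (k=3,j=2): S=115.5879, K−S=0.0000, hold=0.0000 ⇒ V=0.0000 continue | (k=3,j=3): S=208.8531, K−S=0.0000, hold=0.0000 ⇒ V=0.0000 continue  boundary S*=35.4042
step 2: (k=2,j=0): S=47.5904, K−S=24.8796, hold=26.9224 ⇒ V=26.9224 continue | (k=2,j=1): S=85.9900, K−S=0.0000, hold=7.8849 ⇒ V=7.8849 continue | (k=2,j=2): S=155.3734, K−S=0.0000, hold=0.0000 ⇒ V=0.0000 continue  boundary S*=-
step 1: (k=1,j=0): S=63.9711, K−S=8.4989, hold=18.5655 ⇒ V=18.5655 continue | (k=1,j=1): S=115.5879, K−S=0.0000, hold=4.4389 ⇒ V=4.4389 continue  boundary S*=-
step 0: (k=0,j=0): S=85.9900, K−S=0.0000, hold=12.3709 ⇒ V=12.3709 continue  boundary S*=-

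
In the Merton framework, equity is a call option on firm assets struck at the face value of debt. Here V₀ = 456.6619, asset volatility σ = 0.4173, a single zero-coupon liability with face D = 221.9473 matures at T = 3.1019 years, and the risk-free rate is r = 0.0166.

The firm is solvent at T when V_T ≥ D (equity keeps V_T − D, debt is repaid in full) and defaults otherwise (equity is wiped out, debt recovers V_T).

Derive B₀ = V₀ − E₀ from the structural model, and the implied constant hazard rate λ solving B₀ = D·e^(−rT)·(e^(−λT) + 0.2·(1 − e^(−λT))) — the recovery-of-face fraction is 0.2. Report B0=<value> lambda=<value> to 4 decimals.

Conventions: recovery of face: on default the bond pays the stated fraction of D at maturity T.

B0=194.3405 lambda=0.0331

With assets at 456.6619 and a single debt payment of 221.9473 at 3.1019 years:
d₁ = [ln(V₀/D) + (r + σ²/2)T] / (σ√T)
   = [ln(456.6619/221.9473) + (0.0166 + 0.5·0.4173²)·3.1019] / (0.4173·√3.1019)
   = [0.721503 + 0.321573] / 0.734958 = 1.419233
d₂ = d₁ − σ√T = 1.419233 − 0.734958 = 0.684276
N(d₁) = 0.922084,  N(d₂) = 0.753099,  e^(−rT) = 0.949812
E₀ = V₀·N(d₁) − D·e^(−rT)·N(d₂)
   = 456.6619·0.922084 − 221.9473·0.949812·0.753099 = 262.321362
B₀ = V₀ − E₀ = 456.6619 − 262.321362 = 194.340538
e^(−λT) = (B₀·e^(rT)/D − 0.2)/(1 − 0.2) = (194.3405·1.052840/221.9473 − 0.2)/0.8 = 0.90235411
λ = −ln(0.90235411)/3.1019 = 0.033124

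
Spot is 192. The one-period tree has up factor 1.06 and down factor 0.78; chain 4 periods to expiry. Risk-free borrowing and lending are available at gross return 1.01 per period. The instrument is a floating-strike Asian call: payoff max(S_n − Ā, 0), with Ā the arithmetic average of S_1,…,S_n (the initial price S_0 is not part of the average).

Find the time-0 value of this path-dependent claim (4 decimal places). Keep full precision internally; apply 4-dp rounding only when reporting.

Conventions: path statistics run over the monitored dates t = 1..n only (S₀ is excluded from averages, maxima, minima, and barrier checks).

Set p* = 0.8214 (from d < R < u); the path-dependent value is the discounted p*-expectation over all price paths.
Enumerate all 2^4 = 16 price paths (U = up ×1.06, D = down ×0.78); each path with k up-moves has probability p*^k·(1−p*)^(4−k).
DDDD: Ā=107.1889, payoff=0.0000, prob=0.001017
UDDD: Ā=145.6670, payoff=0.0000, prob=0.004677
DUDD: Ā=132.2270, payoff=0.0000, prob=0.004677
UUDD: Ā=179.6931, payoff=0.0000, prob=0.021516
DDUD: Ā=121.7438, payoff=0.0000, prob=0.004677
UDUD: Ā=165.4467, payoff=0.0000, prob=0.021516
DUUD: Ā=152.0067, payoff=0.0000, prob=0.021516
UUUD: Ā=206.5732, payoff=0.0000, prob=0.098974
DDDU: Ā=113.5669, payoff=0.0000, prob=0.004677
UDDU: Ā=154.3345, payoff=0.0000, prob=0.021516
DUDU: Ā=140.8945, payoff=0.0000, prob=0.021516
UUDU: Ā=191.4720, payoff=0.0000, prob=0.098974
DDUU: Ā=130.4113, payoff=0.8396, prob=0.021516
UDUU: Ā=177.2256, payoff=1.1409, prob=0.098974
DUUU: Ā=163.7856, payoff=14.5809, prob=0.098974
UUUU: Ā=222.5805, payoff=19.8151, prob=0.455281
Price = Σ prob·payoff / R^4 = 10.595560 / 1.040604 = 10.1821

price = 10.1821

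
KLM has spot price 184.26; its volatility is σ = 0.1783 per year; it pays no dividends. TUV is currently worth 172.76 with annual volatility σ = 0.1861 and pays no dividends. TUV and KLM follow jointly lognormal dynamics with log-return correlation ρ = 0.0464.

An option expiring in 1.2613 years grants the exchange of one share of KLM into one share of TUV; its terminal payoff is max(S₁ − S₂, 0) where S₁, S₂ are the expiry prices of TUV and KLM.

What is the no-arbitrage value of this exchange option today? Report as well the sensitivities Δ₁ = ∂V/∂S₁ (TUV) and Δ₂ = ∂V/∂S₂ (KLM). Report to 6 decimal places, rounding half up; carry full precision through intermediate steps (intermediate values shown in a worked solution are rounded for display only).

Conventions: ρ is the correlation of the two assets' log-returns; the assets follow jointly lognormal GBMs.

exchange price = 14.828418
Δ1 = 0.465470
Δ2 = -0.355944

σ_eff = √(σ₁² + σ₂² − 2ρσ₁σ₂) = √(0.1861² + 0.1783² − 2·0.0464·0.1861·0.1783) = 0.251684
d₁ = (ln(S₁/S₂) + (q₂ − q₁ + σ_eff²/2)T) / (σ_eff√T) = (ln(172.76/184.26) + (0.0 − 0.0 + 0.031672)·1.2613) / 0.282660 = -0.086662
d₂ = d₁ − σ_eff√T = -0.086662 − 0.282660 = -0.369323
N(d₁) = 0.465470,  N(d₂) = 0.355944
V = S₁·e^{−q₁T}·N(d₁) − S₂·e^{−q₂T}·N(d₂) = 80.414584 − 65.586166 = 14.828418
Key observation: r never enters — measured in units of KLM, the claim is a call on S₁/S₂ struck at 1, so only the dividend yields and σ_eff matter.
Δ₁ = e^{−q₁T}·N(d₁) = 0.465470;  Δ₂ = −e^{−q₂T}·N(d₂) = -0.355944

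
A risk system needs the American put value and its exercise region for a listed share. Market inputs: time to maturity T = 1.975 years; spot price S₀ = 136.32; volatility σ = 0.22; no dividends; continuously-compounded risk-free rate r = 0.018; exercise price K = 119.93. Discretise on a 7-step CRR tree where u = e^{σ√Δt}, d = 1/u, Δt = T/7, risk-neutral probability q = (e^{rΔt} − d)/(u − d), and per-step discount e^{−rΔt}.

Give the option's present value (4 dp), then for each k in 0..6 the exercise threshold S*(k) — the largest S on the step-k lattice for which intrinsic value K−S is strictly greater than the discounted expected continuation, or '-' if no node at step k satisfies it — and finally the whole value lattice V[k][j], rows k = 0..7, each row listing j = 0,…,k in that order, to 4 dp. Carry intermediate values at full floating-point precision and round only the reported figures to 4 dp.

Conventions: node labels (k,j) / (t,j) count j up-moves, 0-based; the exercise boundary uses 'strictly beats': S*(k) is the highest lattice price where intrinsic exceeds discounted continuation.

price = 7.1736
boundary = - - - - 85.4195 96.0081 85.4195
tree:
7.1736
11.2069 3.0925
16.9912 5.3637 0.7847
24.8066 9.1150 1.5543 0.0000
34.5105 15.0658 3.0786 0.0000 0.0000
43.9313 23.9219 6.0977 0.0000 0.0000 0.0000
52.3130 34.5105 12.0776 0.0000 0.0000 0.0000 0.0000
59.7704 43.9313 23.9219 0.0000 0.0000 0.0000 0.0000 0.0000

Δt=0.28214, u=1.12396, d=0.88971, q=0.49255, disc=e^(-rΔt)=0.99493
k=7 terminal: V=max(K-S,0) → 59.7704 43.9313 23.9219 0.0000 0.0000 0.0000 0.0000 0.0000
k=6: j=0 S=67.6170 intr=52.3130 cont=51.7055 V=52.3130[EX]; j=1 S=85.4195 intr=34.5105 cont=33.9030 V=34.5105[EX]; j=2 S=107.9092 intr=12.0208 cont=12.0776 V=12.0776[hold]; j=3 S=136.3200 intr=0.0000 cont=0.0000 V=0.0000[hold]; j=4 S=172.2110 intr=0.0000 cont=0.0000 V=0.0000[hold]; j=5 S=217.5515 intr=0.0000 cont=0.0000 V=0.0000[hold]; j=6 S=274.8295 intr=0.0000 cont=0.0000 V=0.0000[hold]  S*(6)=85.4195
k=5: j=0 S=75.9987 intr=43.9313 cont=43.3237 V=43.9313[EX]; j=1 S=96.0081 intr=23.9219 cont=23.3422 V=23.9219[EX]; j=2 S=121.2855 intr=0.0000 cont=6.0977 V=6.0977[hold]; j=3 S=153.2182 intr=0.0000 cont=0.0000 V=0.0000[hold]; j=4 S=193.5582 intr=0.0000 cont=0.0000 V=0.0000[hold]; j=5 S=244.5191 intr=0.0000 cont=0.0000 V=0.0000[hold]  S*(5)=96.0081
k=4: j=0 S=85.4195 intr=34.5105 cont=33.9030 V=34.5105[EX]; j=1 S=107.9092 intr=12.0208 cont=15.0658 V=15.0658[hold]; j=2 S=136.3200 intr=0.0000 cont=3.0786 V=3.0786[hold]; j=3 S=172.2110 intr=0.0000 cont=0.0000 V=0.0000[hold]; j=4 S=217.5515 intr=0.0000 cont=0.0000 V=0.0000[hold]  S*(4)=85.4195
k=3: j=0 S=96.0081 intr=23.9219 cont=24.8066 V=24.8066[hold]; j=1 S=121.2855 intr=0.0000 cont=9.1150 V=9.1150[hold]; j=2 S=153.2182 intr=0.0000 cont=1.5543 V=1.5543[hold]; j=3 S=193.5582 intr=0.0000 cont=0.0000 V=0.0000[hold]  S*(3)=-
k=2: j=0 S=107.9092 intr=12.0208 cont=16.9912 V=16.9912[hold]; j=1 S=136.3200 intr=0.0000 cont=5.3637 V=5.3637[hold]; j=2 S=172.2110 intr=0.0000 cont=0.7847 V=0.7847[hold]  S*(2)=-
k=1: j=0 S=121.2855 intr=0.0000 cont=11.2069 V=11.2069[hold]; j=1 S=153.2182 intr=0.0000 cont=3.0925 V=3.0925[hold]  S*(1)=-
k=0: j=0 S=136.3200 intr=0.0000 cont=7.1736 V=7.1736[hold]  S*(0)=-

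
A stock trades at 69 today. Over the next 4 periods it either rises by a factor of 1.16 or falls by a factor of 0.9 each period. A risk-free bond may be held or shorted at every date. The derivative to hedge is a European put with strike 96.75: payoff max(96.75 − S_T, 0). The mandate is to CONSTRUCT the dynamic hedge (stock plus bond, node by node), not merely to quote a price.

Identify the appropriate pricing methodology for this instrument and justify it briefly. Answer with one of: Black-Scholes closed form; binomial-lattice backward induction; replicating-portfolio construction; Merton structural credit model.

Key observation: the deliverable is the dynamic trading strategy on the 4-step tree (spot 69, moves 1.16 and 0.9), so the valuation must go through the node-by-node replicating-portfolio solve.

framework: replicating-portfolio construction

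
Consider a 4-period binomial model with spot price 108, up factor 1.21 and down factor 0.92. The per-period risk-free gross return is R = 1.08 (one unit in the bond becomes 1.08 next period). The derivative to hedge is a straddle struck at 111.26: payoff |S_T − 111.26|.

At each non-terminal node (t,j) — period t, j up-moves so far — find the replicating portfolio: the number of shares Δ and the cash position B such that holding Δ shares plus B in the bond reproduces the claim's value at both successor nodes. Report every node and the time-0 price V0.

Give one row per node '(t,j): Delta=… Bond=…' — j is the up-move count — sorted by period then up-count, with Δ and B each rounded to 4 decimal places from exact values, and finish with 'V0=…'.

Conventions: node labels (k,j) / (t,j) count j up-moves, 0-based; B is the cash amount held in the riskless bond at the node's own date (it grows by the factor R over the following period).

(0,0): Delta=0.7284 Bond=-47.6625
(1,0): Delta=0.4287 Bond=-21.6925
(1,1): Delta=0.9136 Bond=-75.6742
(2,0): Delta=-0.1299 Bond=27.6351
(2,1): Delta=0.7738 Bond=-64.9165
(2,2): Delta=1.0000 Bond=-95.3875
(3,0): Delta=-1.0000 Bond=103.0185
(3,1): Delta=0.4076 Bond=-29.6068
(3,2): Delta=1.0000 Bond=-103.0185
(3,3): Delta=1.0000 Bond=-103.0185
V0=31.0090

No-arbitrage ⇒ martingale measure with p* = (R−d)/(u−d) = 0.5517.
Payoffs at expiry: V(4,0)=33.8896, V(4,1)=9.5011, V(4,2)=22.5751, V(4,3)=64.7623, V(4,4)=120.2476
Node (3,0) S=84.0983: V=(p*·9.5011+(1−p*)·33.8896)/1.08=18.9202; Δ=(9.5011−33.8896)/(101.7589−77.3704)=-1.0000; B=V−Δ·S=103.0185
Node (3,1) S=110.6076: V=(p*·22.5751+(1−p*)·9.5011)/1.08=15.4762; Δ=(22.5751−9.5011)/(133.8351−101.7589)=0.4076; B=V−Δ·S=-29.6068
Node (3,2) S=145.4730: V=(p*·64.7623+(1−p*)·22.5751)/1.08=42.4545; Δ=(64.7623−22.5751)/(176.0223−133.8351)=1.0000; B=V−Δ·S=-103.0185
Node (3,3) S=191.3286: V=(p*·120.2476+(1−p*)·64.7623)/1.08=88.3101; Δ=(120.2476−64.7623)/(231.5076−176.0223)=1.0000; B=V−Δ·S=-103.0185
Node (2,0) S=91.4112: V=(p*·15.4762+(1−p*)·18.9202)/1.08=15.7593; Δ=(15.4762−18.9202)/(110.6076−84.0983)=-0.1299; B=V−Δ·S=27.6351
Node (2,1) S=120.2256: V=(p*·42.4545+(1−p*)·15.4762)/1.08=28.1118; Δ=(42.4545−15.4762)/(145.4730−110.6076)=0.7738; B=V−Δ·S=-64.9165
Node (2,2) S=158.1228: V=(p*·88.3101+(1−p*)·42.4545)/1.08=62.7353; Δ=(88.3101−42.4545)/(191.3286−145.4730)=1.0000; B=V−Δ·S=-95.3875
Node (1,0) S=99.3600: V=(p*·28.1118+(1−p*)·15.7593)/1.08=20.9023; Δ=(28.1118−15.7593)/(120.2256−91.4112)=0.4287; B=V−Δ·S=-21.6925
Node (1,1) S=130.6800: V=(p*·62.7353+(1−p*)·28.1118)/1.08=43.7171; Δ=(62.7353−28.1118)/(158.1228−120.2256)=0.9136; B=V−Δ·S=-75.6742
Node (0,0) S=108.0000: V=(p*·43.7171+(1−p*)·20.9023)/1.08=31.0090; Δ=(43.7171−20.9023)/(130.6800−99.3600)=0.7284; B=V−Δ·S=-47.6625
As a check, the time-0 holding Δ(0,0)·S0 + B(0,0) comes to 31.0090 — exactly V0.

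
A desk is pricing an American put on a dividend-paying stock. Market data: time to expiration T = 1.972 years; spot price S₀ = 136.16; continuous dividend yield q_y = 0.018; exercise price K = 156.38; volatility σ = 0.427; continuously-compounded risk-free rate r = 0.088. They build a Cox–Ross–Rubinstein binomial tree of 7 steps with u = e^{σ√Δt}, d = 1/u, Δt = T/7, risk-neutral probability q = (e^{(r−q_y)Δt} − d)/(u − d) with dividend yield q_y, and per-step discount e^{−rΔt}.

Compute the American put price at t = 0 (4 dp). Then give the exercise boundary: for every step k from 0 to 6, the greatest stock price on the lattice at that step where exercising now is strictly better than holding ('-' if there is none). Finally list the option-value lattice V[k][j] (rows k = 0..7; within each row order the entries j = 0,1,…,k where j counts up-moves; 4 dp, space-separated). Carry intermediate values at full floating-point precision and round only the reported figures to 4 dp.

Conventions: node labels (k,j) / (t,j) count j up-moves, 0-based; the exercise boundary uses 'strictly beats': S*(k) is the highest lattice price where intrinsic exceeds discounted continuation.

price = 35.4521
boundary = - - 86.5355 68.9869 86.5355 108.5480 86.5355
tree:
35.4521
50.5864 21.3456
69.8445 32.9186 10.2618
87.3931 49.0187 17.6650 2.9966
101.3830 69.8445 29.6196 5.9897 0.0000
112.5358 87.3931 47.8320 11.9722 0.0000 0.0000
121.4270 101.3830 69.8445 23.9302 0.0000 0.0000 0.0000
128.5151 112.5358 87.3931 47.8320 0.0000 0.0000 0.0000 0.0000

Δt=0.28171  u=1.25438  d=0.79721  q=0.48715  discount=0.97551
step 7 (expiry): payoffs max(K−S,0) = 128.5151 112.5358 87.3931 47.8320 0.0000 0.0000 0.0000 0.0000
step 6: (k=6,j=0): S=34.9530, K−S=121.4270, hold=117.7747 ⇒ V=121.4270 exercise | (k=6,j=1): S=54.9970, K−S=101.3830, hold=97.8320 ⇒ V=101.3830 exercise | (k=6,j=2): S=86.5355, K−S=69.8445, hold=66.4530 ⇒ V=69.8445 exercise | (k=6,j=3): S=136.1600, K−S=20.2200, hold=23.9302 ⇒ V=23.9302 continue | (k=6,j=4): S=214.2420, K−S=0.0000, hold=0.0000 ⇒ V=0.0000 continue | (k=6,j=5): S=337.1007, K−S=0.0000, hold=0.0000 ⇒ V=0.0000 continue | (k=6,j=6): S=530.4137, K−S=0.0000, hold=0.0000 ⇒ V=0.0000 continue  boundary S*=86.5355
step 5: (k=5,j=0): S=43.8442, K−S=112.5358, hold=108.9285 ⇒ V=112.5358 exercise | (k=5,j=1): S=68.9869, K−S=87.3931, hold=83.9129 ⇒ V=87.3931 exercise | (k=5,j=2): S=108.5480, K−S=47.8320, hold=46.3150 ⇒ V=47.8320 exercise | (k=5,j=3): S=170.7958, K−S=0.0000, hold=11.9722 ⇒ V=11.9722 continue | (k=5,j=4): S=268.7399, K−S=0.0000, hold=0.0000 ⇒ V=0.0000 continue | (k=5,j=5): S=422.8509, K−S=0.0000, hold=0.0000 ⇒ V=0.0000 continue  boundary S*=108.5480
step 4: (k=4,j=0): S=54.9970, K−S=101.3830, hold=97.8320 ⇒ V=101.3830 exercise | (k=4,j=1): S=86.5355, K−S=69.8445, hold=66.4530 ⇒ V=69.8445 exercise | (k=4,j=2): S=136.1600, K−S=20.2200, hold=29.6196 ⇒ V=29.6196 continue | (k=4,j=3): S=214.2420, K−S=0.0000, hold=5.9897 ⇒ V=5.9897 continue | (k=4,j=4): S=337.1007, K−S=0.0000, hold=0.0000 ⇒ V=0.0000 continue  boundary S*=86.5355
step 3: (k=3,j=0): S=68.9869, K−S=87.3931, hold=83.9129 ⇒ V=87.3931 exercise | (k=3,j=1): S=108.5480, K−S=47.8320, hold=49.0187 ⇒ V=49.0187 continue | (k=3,j=2): S=170.7958, K−S=0.0000, hold=17.6650 ⇒ V=17.6650 continue | (k=3,j=3): S=268.7399, K−S=0.0000, hold=2.9966 ⇒ V=2.9966 continue  boundary S*=68.9869
step 2: (k=2,j=0): S=86.5355, K−S=69.8445, hold=67.0170 ⇒ V=69.8445 exercise | (k=2,j=1): S=136.1600, K−S=20.2200, hold=32.9186 ⇒ V=32.9186 continue | (k=2,j=2): S=214.2420, K−S=0.0000, hold=10.2618 ⇒ V=10.2618 continue  boundary S*=86.5355
step 1: (k=1,j=0): S=108.5480, K−S=47.8320, hold=50.5864 ⇒ V=50.5864 continue | (k=1,j=1): S=170.7958, K−S=0.0000, hold=21.3456 ⇒ V=21.3456 continue  boundary S*=-
step 0: (k=0,j=0): S=136.1600, K−S=20.2200, hold=35.4521 ⇒ V=35.4521 continue  boundary S*=-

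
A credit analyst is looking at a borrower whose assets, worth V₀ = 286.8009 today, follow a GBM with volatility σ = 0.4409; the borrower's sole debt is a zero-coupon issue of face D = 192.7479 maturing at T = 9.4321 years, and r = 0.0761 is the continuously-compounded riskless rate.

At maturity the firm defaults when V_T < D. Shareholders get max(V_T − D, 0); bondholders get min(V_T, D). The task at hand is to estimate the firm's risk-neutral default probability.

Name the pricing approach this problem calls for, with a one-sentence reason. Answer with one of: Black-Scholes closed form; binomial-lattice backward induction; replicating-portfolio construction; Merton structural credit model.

framework: Merton structural credit model

Key observation: the asked-for credit quantity lives on the firm's capital structure — asset value, asset volatility, debt face 192.7479 — which is the structural model's domain.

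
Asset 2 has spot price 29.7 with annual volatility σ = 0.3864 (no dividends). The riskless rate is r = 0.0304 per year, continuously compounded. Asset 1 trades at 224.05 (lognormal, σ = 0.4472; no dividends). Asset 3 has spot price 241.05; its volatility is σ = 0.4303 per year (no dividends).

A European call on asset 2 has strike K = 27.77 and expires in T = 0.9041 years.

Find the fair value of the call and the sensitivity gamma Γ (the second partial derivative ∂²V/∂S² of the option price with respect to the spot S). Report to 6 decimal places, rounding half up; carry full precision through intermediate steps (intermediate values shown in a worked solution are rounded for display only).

σ√T = 0.3864·√0.9041 = 0.367405
d₁ = (ln(S/K) + (r+σ²/2)T) / (σ√T) = (ln(29.7/27.77) + (0.0304+0.3864²/2)·0.9041) / 0.367405 = (0.067191 + 0.094978) / 0.367405 = 0.441389
d₂ = d₁ − σ√T = 0.441389 − 0.367405 = 0.073984
e^{−rT} = 0.972890
N(d₁) = 0.670534,  N(d₂) = 0.529488
Call price V = S·N(d₁) − K·e^{−rT}·N(d₂) = 19.914870 − 14.305265 = 5.609605
φ(d₁) = (1/√(2π))·e^{−d₁²/2} = 0.361913
Γ = φ(d₁) / (S·σ·√T) = 0.033167

price = 5.609605
Γ = 0.033167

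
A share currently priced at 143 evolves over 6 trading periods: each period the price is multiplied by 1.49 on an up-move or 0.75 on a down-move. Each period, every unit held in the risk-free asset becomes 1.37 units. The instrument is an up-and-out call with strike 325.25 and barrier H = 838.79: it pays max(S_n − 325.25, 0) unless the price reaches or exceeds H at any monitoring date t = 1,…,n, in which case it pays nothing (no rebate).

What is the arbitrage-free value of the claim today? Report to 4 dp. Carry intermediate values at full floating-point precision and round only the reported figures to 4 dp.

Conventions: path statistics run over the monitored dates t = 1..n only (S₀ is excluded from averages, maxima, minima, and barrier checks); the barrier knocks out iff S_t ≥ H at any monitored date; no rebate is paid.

Under the martingale measure an up-move has probability p* = 0.8378; value the claim as the probability-weighted average of per-path payoffs, discounted 6 periods at R = 1.37.
Enumerate all 2^6 = 64 price paths (U = up ×1.49, D = down ×0.75); each path with k up-moves has probability p*^k·(1−p*)^(6−k).
DDDDDD: M=107.2500, payoff=0.0000, prob=0.000018
UDDDDD: M=213.0700, payoff=0.0000, prob=0.000094
DUDDDD: M=159.8025, payoff=0.0000, prob=0.000094
UUDDDD: M=317.4743, payoff=0.0000, prob=0.000485
DDUDDD: M=119.8519, payoff=0.0000, prob=0.000094
UDUDDD: M=238.1057, payoff=0.0000, prob=0.000485
DUUDDD: M=238.1057, payoff=0.0000, prob=0.000485
UUUDDD: M=473.0367, payoff=0.0000, prob=0.002508
DDDUDD: M=107.2500, payoff=0.0000, prob=0.000094
UDDUDD: M=213.0700, payoff=0.0000, prob=0.000485
DUDUDD: M=178.5793, payoff=0.0000, prob=0.000485
UUDUDD: M=354.7775, payoff=0.0000, prob=0.002508
DDUUDD: M=178.5793, payoff=0.0000, prob=0.000485
UDUUDD: M=354.7775, payoff=0.0000, prob=0.002508
DUUUDD: M=354.7775, payoff=0.0000, prob=0.002508
UUUUDD: M=704.8247, payoff=71.2139, prob=0.012958
DDDDUD: M=107.2500, payoff=0.0000, prob=0.000094
UDDDUD: M=213.0700, payoff=0.0000, prob=0.000485
DUDDUD: M=159.8025, payoff=0.0000, prob=0.000485
UUDDUD: M=317.4743, payoff=0.0000, prob=0.002508
DDUDUD: M=133.9345, payoff=0.0000, prob=0.000485
UDUDUD: M=266.0831, payoff=0.0000, prob=0.002508
DUUDUD: M=266.0831, payoff=0.0000, prob=0.002508
UUUDUD: M=528.6185, payoff=71.2139, prob=0.012958
DDDUUD: M=133.9345, payoff=0.0000, prob=0.000485
UDDUUD: M=266.0831, payoff=0.0000, prob=0.002508
DUDUUD: M=266.0831, payoff=0.0000, prob=0.002508
UUDUUD: M=528.6185, payoff=71.2139, prob=0.012958
DDUUUD: M=266.0831, payoff=0.0000, prob=0.002508
UDUUUD: M=528.6185, payoff=71.2139, prob=0.012958
DUUUUD: M=528.6185, payoff=71.2139, prob=0.012958
UUUUUD: M=1050.1888, payoff=0.0000, prob=0.066950
DDDDDU: M=107.2500, payoff=0.0000, prob=0.000094
UDDDDU: M=213.0700, payoff=0.0000, prob=0.000485
DUDDDU: M=159.8025, payoff=0.0000, prob=0.000485
UUDDDU: M=317.4743, payoff=0.0000, prob=0.002508
DDUDDU: M=119.8519, payoff=0.0000, prob=0.000485
UDUDDU: M=238.1057, payoff=0.0000, prob=0.002508
DUUDDU: M=238.1057, payoff=0.0000, prob=0.002508
UUUDDU: M=473.0367, payoff=71.2139, prob=0.012958
DDDUDU: M=107.2500, payoff=0.0000, prob=0.000485
UDDUDU: M=213.0700, payoff=0.0000, prob=0.002508
DUDUDU: M=199.5624, payoff=0.0000, prob=0.002508
UUDUDU: M=396.4639, payoff=71.2139, prob=0.012958
DDUUDU: M=199.5624, payoff=0.0000, prob=0.002508
UDUUDU: M=396.4639, payoff=71.2139, prob=0.012958
DUUUDU: M=396.4639, payoff=71.2139, prob=0.012958
UUUUDU: M=787.6416, payoff=462.3916, prob=0.066950
DDDDUU: M=107.2500, payoff=0.0000, prob=0.000485
UDDDUU: M=213.0700, payoff=0.0000, prob=0.002508
DUDDUU: M=199.5624, payoff=0.0000, prob=0.002508
UUDDUU: M=396.4639, payoff=71.2139, prob=0.012958
DDUDUU: M=199.5624, payoff=0.0000, prob=0.002508
UDUDUU: M=396.4639, payoff=71.2139, prob=0.012958
DUUDUU: M=396.4639, payoff=71.2139, prob=0.012958
UUUDUU: M=787.6416, payoff=462.3916, prob=0.066950
DDDUUU: M=199.5624, payoff=0.0000, prob=0.002508
UDDUUU: M=396.4639, payoff=71.2139, prob=0.012958
DUDUUU: M=396.4639, payoff=71.2139, prob=0.012958
UUDUUU: M=787.6416, payoff=462.3916, prob=0.066950
DDUUUU: M=396.4639, payoff=71.2139, prob=0.012958
UDUUUU: M=787.6416, payoff=462.3916, prob=0.066950
DUUUUU: M=787.6416, payoff=462.3916, prob=0.066950
UUUUUU: M=1564.7813, payoff=0.0000, prob=0.345907
Price = Σ prob·payoff / R^6 = 168.627031 / 6.611856 = 25.5037

price = 25.5037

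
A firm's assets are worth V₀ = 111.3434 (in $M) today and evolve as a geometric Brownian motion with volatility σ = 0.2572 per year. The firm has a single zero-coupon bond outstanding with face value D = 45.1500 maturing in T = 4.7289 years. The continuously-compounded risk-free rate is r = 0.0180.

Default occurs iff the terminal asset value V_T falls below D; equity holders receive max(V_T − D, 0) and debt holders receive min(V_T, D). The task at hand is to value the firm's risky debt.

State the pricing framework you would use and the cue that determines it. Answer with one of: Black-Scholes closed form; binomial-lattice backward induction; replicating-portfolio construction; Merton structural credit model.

framework: Merton structural credit model

Key observation: with the firm-asset dynamics (V₀ = 111.3434) and a single zero-coupon liability of face 45.1500 given, debt value, spread, and default probability all derive from the option view of the balance sheet.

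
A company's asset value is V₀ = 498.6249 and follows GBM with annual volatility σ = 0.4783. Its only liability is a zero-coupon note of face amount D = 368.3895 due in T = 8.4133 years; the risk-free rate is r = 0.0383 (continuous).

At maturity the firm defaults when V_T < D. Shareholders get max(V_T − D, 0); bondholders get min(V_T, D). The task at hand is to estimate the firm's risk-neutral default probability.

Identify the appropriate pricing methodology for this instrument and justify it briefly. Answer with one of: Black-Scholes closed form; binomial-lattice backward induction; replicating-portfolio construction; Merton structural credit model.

Key observation: the data describe a firm's assets (V₀ = 498.6249, GBM) and a single zero-coupon debt of face 368.3895, so credit quantities follow from equity-as-call in the structural model.

framework: Merton structural credit model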